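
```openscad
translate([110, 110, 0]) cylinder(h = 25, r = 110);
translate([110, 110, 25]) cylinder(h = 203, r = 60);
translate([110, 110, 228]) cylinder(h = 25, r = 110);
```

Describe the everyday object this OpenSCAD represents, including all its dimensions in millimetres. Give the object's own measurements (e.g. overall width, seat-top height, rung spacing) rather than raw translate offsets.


A spool: two coaxial disc flanges of radius 110 mm and thickness 25 mm, joined by a core cylinder of radius 60 mm and height 203 mm. The lower flange rests on z = 0 and the three cylinders share a vertical axis.


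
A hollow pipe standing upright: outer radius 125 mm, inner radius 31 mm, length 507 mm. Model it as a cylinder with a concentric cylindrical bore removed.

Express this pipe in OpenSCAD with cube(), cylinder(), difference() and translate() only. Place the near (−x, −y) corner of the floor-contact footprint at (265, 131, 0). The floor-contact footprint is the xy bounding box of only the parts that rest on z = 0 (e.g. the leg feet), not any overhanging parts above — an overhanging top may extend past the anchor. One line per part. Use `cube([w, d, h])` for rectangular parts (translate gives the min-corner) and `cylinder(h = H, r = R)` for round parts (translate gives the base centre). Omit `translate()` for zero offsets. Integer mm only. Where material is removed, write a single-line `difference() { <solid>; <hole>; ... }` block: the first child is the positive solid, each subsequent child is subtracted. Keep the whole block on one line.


difference() { translate([390, 256, 0]) cylinder(h = 507, r = 125); translate([390, 256, 0]) cylinder(h = 507, r = 31); }


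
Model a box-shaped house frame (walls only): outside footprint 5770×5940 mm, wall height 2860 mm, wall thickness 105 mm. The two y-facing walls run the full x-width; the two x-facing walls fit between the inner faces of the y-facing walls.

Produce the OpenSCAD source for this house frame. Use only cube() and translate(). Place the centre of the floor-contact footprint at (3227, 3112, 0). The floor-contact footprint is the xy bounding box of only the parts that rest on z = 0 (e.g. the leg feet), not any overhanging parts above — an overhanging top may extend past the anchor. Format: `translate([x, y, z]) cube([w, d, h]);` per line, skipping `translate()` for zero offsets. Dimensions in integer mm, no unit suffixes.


translate([342, 142, 0]) cube([5770, 105, 2860]);
translate([342, 5977, 0]) cube([5770, 105, 2860]);
translate([342, 247, 0]) cube([105, 5730, 2860]);
translate([6007, 247, 0]) cube([105, 5730, 2860]);


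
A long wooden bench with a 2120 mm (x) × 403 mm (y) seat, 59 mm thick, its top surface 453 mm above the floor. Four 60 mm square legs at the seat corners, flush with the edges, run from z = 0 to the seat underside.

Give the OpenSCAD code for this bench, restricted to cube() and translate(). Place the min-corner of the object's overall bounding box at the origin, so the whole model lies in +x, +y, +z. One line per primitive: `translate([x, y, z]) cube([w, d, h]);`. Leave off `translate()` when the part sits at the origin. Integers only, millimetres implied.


translate([0, 0, 394]) cube([2120, 403, 59]);
cube([60, 60, 394]);
translate([0, 343, 0]) cube([60, 60, 394]);
translate([2060, 0, 0]) cube([60, 60, 394]);
translate([2060, 343, 0]) cube([60, 60, 394]);


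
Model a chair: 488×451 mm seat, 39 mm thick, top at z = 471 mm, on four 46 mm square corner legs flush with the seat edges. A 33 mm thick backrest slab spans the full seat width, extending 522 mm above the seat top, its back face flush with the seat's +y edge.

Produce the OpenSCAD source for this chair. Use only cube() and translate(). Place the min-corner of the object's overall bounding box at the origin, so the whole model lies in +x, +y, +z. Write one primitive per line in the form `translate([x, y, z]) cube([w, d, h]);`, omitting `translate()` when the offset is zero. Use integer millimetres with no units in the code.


// leg_h = 471 - 39 = 432
translate([0, 0, 432]) cube([488, 451, 39]);
cube([46, 46, 432]);
translate([442, 0, 0]) cube([46, 46, 432]);
translate([0, 405, 0]) cube([46, 46, 432]);
translate([442, 405, 0]) cube([46, 46, 432]);
translate([0, 418, 471]) cube([488, 33, 522]);


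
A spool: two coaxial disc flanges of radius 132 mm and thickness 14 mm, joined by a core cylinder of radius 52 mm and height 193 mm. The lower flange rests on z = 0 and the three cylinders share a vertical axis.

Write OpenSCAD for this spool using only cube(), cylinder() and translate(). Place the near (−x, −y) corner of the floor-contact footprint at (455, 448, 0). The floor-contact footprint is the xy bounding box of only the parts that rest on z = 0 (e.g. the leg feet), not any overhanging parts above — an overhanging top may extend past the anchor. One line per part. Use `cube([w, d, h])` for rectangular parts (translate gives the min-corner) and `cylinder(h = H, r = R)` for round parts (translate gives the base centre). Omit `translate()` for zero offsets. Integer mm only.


translate([587, 580, 0]) cylinder(h = 14, r = 132);
translate([587, 580, 14]) cylinder(h = 193, r = 52);
translate([587, 580, 207]) cylinder(h = 14, r = 132);


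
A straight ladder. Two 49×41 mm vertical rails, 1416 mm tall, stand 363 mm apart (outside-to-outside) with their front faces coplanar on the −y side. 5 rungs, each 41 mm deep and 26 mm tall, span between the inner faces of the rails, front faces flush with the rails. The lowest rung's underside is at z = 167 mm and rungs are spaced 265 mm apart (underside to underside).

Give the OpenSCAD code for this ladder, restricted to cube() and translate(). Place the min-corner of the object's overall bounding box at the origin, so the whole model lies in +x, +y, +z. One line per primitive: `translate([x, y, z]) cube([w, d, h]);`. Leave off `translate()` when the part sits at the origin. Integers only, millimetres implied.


cube([49, 41, 1416]);
translate([314, 0, 0]) cube([49, 41, 1416]);
translate([49, 0, 167]) cube([265, 41, 26]);
translate([49, 0, 432]) cube([265, 41, 26]);
translate([49, 0, 697]) cube([265, 41, 26]);
translate([49, 0, 962]) cube([265, 41, 26]);
translate([49, 0, 1227]) cube([265, 41, 26]);


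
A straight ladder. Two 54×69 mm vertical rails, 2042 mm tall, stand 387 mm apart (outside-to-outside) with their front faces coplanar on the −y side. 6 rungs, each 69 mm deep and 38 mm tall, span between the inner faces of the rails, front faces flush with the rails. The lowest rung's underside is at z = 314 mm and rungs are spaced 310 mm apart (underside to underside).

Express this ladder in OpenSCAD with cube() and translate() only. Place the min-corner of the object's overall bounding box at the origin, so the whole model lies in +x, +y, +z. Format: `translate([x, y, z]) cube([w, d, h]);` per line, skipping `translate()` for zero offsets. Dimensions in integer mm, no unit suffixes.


cube([54, 69, 2042]);
translate([333, 0, 0]) cube([54, 69, 2042]);
translate([54, 0, 314]) cube([279, 69, 38]);
translate([54, 0, 624]) cube([279, 69, 38]);
translate([54, 0, 934]) cube([279, 69, 38]);
translate([54, 0, 1244]) cube([279, 69, 38]);
translate([54, 0, 1554]) cube([279, 69, 38]);
translate([54, 0, 1864]) cube([279, 69, 38]);


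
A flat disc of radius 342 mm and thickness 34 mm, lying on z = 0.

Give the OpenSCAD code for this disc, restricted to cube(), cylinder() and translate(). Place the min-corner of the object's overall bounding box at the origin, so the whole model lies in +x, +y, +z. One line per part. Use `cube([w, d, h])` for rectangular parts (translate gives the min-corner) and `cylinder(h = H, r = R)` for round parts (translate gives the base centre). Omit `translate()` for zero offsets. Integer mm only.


translate([342, 342, 0]) cylinder(h = 34, r = 342);


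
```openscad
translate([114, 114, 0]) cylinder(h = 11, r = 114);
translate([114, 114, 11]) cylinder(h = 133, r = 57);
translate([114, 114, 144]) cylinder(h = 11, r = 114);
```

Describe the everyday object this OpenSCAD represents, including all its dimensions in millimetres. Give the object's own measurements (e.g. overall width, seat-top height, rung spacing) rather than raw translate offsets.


A spool: two coaxial disc flanges of radius 114 mm and thickness 11 mm, joined by a core cylinder of radius 57 mm and height 133 mm. The lower flange rests on z = 0 and the three cylinders share a vertical axis.


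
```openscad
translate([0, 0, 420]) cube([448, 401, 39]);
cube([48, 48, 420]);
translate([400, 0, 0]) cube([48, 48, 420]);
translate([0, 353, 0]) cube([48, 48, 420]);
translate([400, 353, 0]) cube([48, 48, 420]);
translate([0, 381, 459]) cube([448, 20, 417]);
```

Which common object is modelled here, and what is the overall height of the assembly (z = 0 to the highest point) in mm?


A chair. The overall height is 876 mm.

A slab on four corner posts with a tall panel at the back — a chair. The seat slab sits at z = 420 with thickness 39, and the 417 mm backrest starts at the seat top, so the overall height is 420 + 39 + 417 = 876 mm.


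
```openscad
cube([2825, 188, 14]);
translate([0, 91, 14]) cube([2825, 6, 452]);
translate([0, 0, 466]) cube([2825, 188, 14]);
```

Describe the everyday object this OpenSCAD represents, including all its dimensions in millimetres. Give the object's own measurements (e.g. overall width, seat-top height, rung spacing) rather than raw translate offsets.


An I-beam lying along x, 2825 mm long. Overall section height 480 mm. Two flanges 188 mm wide (y) and 14 mm thick, one on the floor and one at the top; a web 6 mm thick runs between them, centred on the flange width.


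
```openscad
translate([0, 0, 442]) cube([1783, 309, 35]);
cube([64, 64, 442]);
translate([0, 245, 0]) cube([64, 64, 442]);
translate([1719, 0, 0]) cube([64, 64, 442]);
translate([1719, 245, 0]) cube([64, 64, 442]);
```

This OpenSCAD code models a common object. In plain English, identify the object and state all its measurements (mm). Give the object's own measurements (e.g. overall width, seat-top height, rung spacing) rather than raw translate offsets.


A long wooden bench with a 1783 mm (x) × 309 mm (y) seat, 35 mm thick, its top surface 477 mm above the floor. Four 64 mm square legs at the seat corners, flush with the edges, run from z = 0 to the seat underside.


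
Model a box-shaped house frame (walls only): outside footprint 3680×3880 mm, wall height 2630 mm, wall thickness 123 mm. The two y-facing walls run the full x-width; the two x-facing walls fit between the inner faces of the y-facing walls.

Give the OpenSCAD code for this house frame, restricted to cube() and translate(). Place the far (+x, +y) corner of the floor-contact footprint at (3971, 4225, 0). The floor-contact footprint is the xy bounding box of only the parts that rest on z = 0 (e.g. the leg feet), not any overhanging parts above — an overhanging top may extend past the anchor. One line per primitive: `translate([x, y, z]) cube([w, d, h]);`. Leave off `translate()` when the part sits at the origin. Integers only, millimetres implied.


translate([291, 345, 0]) cube([3680, 123, 2630]);
translate([291, 4102, 0]) cube([3680, 123, 2630]);
translate([291, 468, 0]) cube([123, 3634, 2630]);
translate([3848, 468, 0]) cube([123, 3634, 2630]);


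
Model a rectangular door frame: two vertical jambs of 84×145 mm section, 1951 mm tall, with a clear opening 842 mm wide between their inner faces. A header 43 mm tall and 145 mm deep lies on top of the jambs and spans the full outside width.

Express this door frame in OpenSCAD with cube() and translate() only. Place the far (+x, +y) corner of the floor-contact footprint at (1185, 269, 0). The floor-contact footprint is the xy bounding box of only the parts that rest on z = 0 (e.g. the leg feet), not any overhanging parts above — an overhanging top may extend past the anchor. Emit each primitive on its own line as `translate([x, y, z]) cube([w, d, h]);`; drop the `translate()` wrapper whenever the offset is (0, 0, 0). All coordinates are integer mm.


translate([175, 124, 0]) cube([84, 145, 1951]);
translate([1101, 124, 0]) cube([84, 145, 1951]);
translate([175, 124, 1951]) cube([1010, 145, 43]);


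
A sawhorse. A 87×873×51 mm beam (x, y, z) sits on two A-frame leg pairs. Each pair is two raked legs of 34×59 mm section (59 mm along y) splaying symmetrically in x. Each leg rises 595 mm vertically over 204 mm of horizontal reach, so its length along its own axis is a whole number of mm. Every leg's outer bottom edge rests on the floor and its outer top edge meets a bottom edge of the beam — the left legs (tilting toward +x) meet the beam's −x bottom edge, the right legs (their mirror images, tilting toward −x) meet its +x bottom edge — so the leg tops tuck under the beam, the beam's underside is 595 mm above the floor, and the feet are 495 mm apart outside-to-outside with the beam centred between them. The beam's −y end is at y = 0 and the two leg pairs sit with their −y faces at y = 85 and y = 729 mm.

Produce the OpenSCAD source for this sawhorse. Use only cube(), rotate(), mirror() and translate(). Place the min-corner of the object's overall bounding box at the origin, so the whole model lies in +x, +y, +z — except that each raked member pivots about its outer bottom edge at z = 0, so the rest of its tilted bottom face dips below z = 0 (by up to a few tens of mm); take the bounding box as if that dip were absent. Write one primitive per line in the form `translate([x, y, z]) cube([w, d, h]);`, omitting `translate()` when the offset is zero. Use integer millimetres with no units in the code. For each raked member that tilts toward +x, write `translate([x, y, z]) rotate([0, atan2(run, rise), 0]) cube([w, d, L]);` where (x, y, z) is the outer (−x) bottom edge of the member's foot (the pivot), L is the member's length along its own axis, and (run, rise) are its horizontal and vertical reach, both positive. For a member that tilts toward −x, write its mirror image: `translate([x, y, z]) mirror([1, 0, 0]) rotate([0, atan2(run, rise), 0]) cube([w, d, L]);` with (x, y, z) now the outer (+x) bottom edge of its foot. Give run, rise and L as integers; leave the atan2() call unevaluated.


translate([204, 0, 595]) cube([87, 873, 51]);
translate([0, 85, 0]) rotate([0, atan2(204, 595), 0]) cube([34, 59, 629]);
translate([495, 85, 0]) mirror([1, 0, 0]) rotate([0, atan2(204, 595), 0]) cube([34, 59, 629]);
translate([0, 729, 0]) rotate([0, atan2(204, 595), 0]) cube([34, 59, 629]);
translate([495, 729, 0]) mirror([1, 0, 0]) rotate([0, atan2(204, 595), 0]) cube([34, 59, 629]);


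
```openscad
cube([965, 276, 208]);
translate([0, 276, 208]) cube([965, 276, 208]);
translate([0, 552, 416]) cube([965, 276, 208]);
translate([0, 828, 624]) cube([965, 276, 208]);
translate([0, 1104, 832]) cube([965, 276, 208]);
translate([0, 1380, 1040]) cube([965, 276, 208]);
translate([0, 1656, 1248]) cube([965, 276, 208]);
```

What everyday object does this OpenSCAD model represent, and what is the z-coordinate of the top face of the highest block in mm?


A staircase. The total rise is 1456 mm.

7 identical blocks, each offset up and back from the previous — a staircase. Each step is 208 mm tall and there are 7 of them, so the total rise is 7 × 208 = 1456 mm.


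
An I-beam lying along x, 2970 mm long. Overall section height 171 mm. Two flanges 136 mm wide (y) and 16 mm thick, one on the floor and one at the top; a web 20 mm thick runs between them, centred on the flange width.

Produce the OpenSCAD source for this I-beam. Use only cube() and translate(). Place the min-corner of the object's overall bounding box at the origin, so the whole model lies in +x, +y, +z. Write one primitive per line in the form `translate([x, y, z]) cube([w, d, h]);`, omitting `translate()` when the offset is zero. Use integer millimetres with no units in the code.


cube([2970, 136, 16]);
translate([0, 58, 16]) cube([2970, 20, 139]);
translate([0, 0, 155]) cube([2970, 136, 16]);


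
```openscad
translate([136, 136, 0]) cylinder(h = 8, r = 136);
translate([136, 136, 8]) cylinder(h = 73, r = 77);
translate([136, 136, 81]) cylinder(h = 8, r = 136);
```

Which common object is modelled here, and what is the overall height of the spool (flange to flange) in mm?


A spool. The overall height is 89 mm.

Three coaxial cylinders, large–small–large — a spool. Two 8 mm flanges and a 73 mm core give 8 + 73 + 8 = 89 mm.


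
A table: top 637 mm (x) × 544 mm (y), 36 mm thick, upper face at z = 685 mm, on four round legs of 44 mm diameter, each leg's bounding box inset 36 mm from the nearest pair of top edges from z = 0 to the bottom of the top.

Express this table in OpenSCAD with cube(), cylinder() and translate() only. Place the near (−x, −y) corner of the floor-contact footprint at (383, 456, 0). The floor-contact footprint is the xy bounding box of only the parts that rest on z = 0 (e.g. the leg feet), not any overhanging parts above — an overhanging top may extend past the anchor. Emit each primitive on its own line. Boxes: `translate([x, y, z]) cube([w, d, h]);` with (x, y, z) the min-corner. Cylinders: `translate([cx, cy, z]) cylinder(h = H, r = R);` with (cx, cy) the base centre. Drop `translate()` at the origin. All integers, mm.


translate([347, 420, 649]) cube([637, 544, 36]);
translate([405, 478, 0]) cylinder(h = 649, r = 22);
translate([926, 478, 0]) cylinder(h = 649, r = 22);
translate([405, 906, 0]) cylinder(h = 649, r = 22);
translate([926, 906, 0]) cylinder(h = 649, r = 22);


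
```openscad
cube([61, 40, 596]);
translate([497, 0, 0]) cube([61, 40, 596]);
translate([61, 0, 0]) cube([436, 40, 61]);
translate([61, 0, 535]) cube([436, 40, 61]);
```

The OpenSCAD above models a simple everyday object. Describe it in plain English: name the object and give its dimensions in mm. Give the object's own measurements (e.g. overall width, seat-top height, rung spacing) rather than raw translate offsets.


A rectangular picture frame lying in the x–z plane (depth along y). The opening is 436 mm wide (x) by 474 mm tall (z), surrounded by a border 61 mm wide on all four sides. The frame is 40 mm deep and is made of two full-height vertical stiles with two horizontal rails fitted between them.


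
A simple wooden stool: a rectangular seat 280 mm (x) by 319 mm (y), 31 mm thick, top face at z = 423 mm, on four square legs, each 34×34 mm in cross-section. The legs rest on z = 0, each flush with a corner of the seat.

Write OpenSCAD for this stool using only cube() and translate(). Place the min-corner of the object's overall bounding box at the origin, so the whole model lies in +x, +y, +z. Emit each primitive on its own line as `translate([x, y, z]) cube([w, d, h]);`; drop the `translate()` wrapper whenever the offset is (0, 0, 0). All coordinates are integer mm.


translate([0, 0, 392]) cube([280, 319, 31]);
cube([34, 34, 392]);
translate([246, 0, 0]) cube([34, 34, 392]);
translate([0, 285, 0]) cube([34, 34, 392]);
translate([246, 285, 0]) cube([34, 34, 392]);


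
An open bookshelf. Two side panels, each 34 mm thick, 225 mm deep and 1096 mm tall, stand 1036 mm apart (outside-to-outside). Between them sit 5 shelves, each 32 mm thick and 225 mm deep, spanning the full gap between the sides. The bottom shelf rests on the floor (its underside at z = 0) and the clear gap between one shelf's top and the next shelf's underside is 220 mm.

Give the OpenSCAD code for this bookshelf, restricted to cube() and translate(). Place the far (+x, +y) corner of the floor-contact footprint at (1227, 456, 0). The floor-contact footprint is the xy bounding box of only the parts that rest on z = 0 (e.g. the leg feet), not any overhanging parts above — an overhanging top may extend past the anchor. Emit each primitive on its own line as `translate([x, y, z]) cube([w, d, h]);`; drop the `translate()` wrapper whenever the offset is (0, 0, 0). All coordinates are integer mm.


translate([191, 231, 0]) cube([34, 225, 1096]);
translate([1193, 231, 0]) cube([34, 225, 1096]);
translate([225, 231, 0]) cube([968, 225, 32]);
translate([225, 231, 252]) cube([968, 225, 32]);
translate([225, 231, 504]) cube([968, 225, 32]);
translate([225, 231, 756]) cube([968, 225, 32]);
translate([225, 231, 1008]) cube([968, 225, 32]);


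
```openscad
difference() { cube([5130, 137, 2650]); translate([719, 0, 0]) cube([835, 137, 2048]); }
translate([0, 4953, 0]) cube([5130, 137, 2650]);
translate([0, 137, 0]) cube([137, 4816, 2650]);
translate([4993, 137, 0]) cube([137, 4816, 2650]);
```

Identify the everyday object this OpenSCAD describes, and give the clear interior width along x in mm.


A single room. The interior width is 4856 mm.

Four walls enclosing a rectangle with a door in the front wall — a room. Outside width 5130 minus two 137 mm walls gives 4856 mm.


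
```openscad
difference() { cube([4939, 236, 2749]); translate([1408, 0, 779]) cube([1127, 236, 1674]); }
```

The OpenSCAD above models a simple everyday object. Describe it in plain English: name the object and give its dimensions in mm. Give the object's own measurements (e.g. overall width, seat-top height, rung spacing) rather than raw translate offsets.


A wall 4939 mm long (x), 236 mm thick (y), 2749 mm tall, with a rectangular window opening cut through it. The opening is 1127 mm wide and 1674 mm tall; its sill is at z = 779 mm and its near (−x) edge is 1408 mm from the wall's −x end. The opening passes through the full wall thickness.


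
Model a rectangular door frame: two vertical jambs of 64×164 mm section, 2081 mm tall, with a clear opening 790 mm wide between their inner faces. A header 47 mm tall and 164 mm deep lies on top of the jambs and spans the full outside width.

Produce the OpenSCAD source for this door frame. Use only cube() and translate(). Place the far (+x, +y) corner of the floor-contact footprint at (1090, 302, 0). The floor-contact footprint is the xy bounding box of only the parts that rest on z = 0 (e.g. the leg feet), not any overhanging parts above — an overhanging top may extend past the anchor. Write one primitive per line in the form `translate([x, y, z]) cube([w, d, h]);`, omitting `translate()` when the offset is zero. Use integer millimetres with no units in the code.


translate([172, 138, 0]) cube([64, 164, 2081]);
translate([1026, 138, 0]) cube([64, 164, 2081]);
translate([172, 138, 2081]) cube([918, 164, 47]);


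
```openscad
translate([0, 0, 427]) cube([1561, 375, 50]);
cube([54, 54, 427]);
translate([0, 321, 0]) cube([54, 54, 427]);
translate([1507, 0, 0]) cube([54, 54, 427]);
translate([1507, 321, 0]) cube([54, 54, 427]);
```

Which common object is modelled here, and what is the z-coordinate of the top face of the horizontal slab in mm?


A bench. The seat-top height is 477 mm.

A long slab on four corner posts — a bench. The slab sits at z = 427 with thickness 50, so the top is 427 + 50 = 477 mm.


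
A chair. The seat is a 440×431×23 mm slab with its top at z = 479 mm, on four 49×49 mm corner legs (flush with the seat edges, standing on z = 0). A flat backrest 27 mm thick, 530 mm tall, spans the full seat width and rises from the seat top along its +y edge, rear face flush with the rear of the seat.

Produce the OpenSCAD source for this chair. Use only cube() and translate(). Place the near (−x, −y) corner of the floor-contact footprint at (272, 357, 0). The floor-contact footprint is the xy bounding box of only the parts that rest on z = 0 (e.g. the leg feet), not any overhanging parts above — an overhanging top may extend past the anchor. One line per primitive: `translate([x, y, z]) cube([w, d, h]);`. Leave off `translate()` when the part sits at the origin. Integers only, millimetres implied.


translate([272, 357, 456]) cube([440, 431, 23]);
translate([272, 357, 0]) cube([49, 49, 456]);
translate([663, 357, 0]) cube([49, 49, 456]);
translate([272, 739, 0]) cube([49, 49, 456]);
translate([663, 739, 0]) cube([49, 49, 456]);
translate([272, 761, 479]) cube([440, 27, 530]);


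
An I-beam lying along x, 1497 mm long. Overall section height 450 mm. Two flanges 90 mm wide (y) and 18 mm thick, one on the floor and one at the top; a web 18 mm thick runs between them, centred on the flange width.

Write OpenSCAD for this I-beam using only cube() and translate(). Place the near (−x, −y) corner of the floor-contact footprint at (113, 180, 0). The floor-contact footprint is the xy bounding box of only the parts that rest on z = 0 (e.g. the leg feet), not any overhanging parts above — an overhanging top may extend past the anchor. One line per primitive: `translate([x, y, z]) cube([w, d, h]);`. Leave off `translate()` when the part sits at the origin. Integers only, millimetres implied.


translate([113, 180, 0]) cube([1497, 90, 18]);
translate([113, 216, 18]) cube([1497, 18, 414]);
translate([113, 180, 432]) cube([1497, 90, 18]);


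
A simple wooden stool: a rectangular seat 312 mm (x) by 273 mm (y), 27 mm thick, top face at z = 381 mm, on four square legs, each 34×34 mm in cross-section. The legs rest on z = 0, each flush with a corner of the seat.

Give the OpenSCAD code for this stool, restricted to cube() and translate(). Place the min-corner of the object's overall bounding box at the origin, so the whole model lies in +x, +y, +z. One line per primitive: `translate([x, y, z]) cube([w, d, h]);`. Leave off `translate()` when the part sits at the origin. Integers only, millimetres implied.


translate([0, 0, 354]) cube([312, 273, 27]);
cube([34, 34, 354]);
translate([278, 0, 0]) cube([34, 34, 354]);
translate([0, 239, 0]) cube([34, 34, 354]);
translate([278, 239, 0]) cube([34, 34, 354]);


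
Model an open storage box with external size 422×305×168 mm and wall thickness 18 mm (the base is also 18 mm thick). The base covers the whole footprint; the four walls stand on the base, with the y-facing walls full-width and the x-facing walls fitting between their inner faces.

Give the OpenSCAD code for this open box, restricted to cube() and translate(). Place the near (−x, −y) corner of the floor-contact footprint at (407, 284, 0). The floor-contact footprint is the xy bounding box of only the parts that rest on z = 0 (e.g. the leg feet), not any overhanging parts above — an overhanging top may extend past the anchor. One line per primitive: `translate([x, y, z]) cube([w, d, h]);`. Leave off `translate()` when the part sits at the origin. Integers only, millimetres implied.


translate([407, 284, 0]) cube([422, 305, 18]);
translate([407, 284, 18]) cube([422, 18, 150]);
translate([407, 571, 18]) cube([422, 18, 150]);
translate([407, 302, 18]) cube([18, 269, 150]);
translate([811, 302, 18]) cube([18, 269, 150]);


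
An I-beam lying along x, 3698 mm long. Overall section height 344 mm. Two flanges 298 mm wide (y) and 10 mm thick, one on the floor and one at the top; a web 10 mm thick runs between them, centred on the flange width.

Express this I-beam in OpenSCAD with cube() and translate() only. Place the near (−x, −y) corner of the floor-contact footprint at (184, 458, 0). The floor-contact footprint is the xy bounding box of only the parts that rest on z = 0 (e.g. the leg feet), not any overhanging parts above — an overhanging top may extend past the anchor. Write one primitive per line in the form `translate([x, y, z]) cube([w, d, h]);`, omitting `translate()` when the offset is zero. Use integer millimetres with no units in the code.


translate([184, 458, 0]) cube([3698, 298, 10]);
translate([184, 602, 10]) cube([3698, 10, 324]);
translate([184, 458, 334]) cube([3698, 298, 10]);


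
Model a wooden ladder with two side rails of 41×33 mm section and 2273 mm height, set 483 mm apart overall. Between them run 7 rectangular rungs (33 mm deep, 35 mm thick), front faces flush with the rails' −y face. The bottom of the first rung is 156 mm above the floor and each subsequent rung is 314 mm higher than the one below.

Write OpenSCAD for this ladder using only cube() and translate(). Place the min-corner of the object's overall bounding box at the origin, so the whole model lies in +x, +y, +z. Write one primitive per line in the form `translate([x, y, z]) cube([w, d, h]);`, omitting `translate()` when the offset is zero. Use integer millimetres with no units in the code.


cube([41, 33, 2273]);
translate([442, 0, 0]) cube([41, 33, 2273]);
translate([41, 0, 156]) cube([401, 33, 35]);
translate([41, 0, 470]) cube([401, 33, 35]);
translate([41, 0, 784]) cube([401, 33, 35]);
translate([41, 0, 1098]) cube([401, 33, 35]);
translate([41, 0, 1412]) cube([401, 33, 35]);
translate([41, 0, 1726]) cube([401, 33, 35]);
translate([41, 0, 2040]) cube([401, 33, 35]);


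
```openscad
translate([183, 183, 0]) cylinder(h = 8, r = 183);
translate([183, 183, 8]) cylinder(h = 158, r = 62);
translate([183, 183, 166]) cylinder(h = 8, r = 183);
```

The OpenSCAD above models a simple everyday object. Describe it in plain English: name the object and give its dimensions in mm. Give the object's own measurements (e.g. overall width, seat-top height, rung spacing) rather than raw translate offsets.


A spool: two coaxial disc flanges of radius 183 mm and thickness 8 mm, joined by a core cylinder of radius 62 mm and height 158 mm. The lower flange rests on z = 0 and the three cylinders share a vertical axis.


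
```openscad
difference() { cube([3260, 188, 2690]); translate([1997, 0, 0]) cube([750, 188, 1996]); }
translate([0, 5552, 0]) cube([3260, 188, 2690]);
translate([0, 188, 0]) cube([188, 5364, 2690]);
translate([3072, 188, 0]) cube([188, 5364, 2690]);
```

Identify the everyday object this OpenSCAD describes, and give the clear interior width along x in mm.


A single room. The interior width is 2884 mm.

Four walls enclosing a rectangle with a door in the front wall — a room. Outside width 3260 minus two 188 mm walls gives 2884 mm.


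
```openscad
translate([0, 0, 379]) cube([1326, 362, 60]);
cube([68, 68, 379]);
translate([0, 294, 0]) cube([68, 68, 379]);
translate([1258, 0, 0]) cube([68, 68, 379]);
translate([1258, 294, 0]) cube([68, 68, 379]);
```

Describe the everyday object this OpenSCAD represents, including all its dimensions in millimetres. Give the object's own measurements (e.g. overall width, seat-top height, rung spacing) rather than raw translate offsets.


A bench: a 1326×362 mm seat slab, 60 mm thick, top at z = 439 mm, on four 68×68 mm square legs flush with the seat corners and standing on z = 0.


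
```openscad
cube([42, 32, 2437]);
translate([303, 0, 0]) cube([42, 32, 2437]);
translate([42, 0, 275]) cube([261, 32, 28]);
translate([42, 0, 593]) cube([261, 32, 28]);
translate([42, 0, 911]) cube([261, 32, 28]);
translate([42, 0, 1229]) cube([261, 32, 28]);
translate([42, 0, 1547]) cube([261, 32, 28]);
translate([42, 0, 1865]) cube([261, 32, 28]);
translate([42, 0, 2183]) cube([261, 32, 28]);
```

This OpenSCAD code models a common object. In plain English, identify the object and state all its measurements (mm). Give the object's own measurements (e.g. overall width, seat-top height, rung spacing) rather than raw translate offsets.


A straight ladder. Two 42×32 mm vertical rails, 2437 mm tall, stand 345 mm apart (outside-to-outside) with their front faces coplanar on the −y side. 7 rungs, each 32 mm deep and 28 mm tall, span between the inner faces of the rails, front faces flush with the rails. The lowest rung's underside is at z = 275 mm and rungs are spaced 318 mm apart (underside to underside).


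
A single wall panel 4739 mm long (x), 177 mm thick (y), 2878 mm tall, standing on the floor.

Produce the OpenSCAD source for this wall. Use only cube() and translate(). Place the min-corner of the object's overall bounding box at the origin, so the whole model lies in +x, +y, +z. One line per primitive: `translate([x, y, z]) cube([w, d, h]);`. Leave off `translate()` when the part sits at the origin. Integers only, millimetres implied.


cube([4739, 177, 2878]);


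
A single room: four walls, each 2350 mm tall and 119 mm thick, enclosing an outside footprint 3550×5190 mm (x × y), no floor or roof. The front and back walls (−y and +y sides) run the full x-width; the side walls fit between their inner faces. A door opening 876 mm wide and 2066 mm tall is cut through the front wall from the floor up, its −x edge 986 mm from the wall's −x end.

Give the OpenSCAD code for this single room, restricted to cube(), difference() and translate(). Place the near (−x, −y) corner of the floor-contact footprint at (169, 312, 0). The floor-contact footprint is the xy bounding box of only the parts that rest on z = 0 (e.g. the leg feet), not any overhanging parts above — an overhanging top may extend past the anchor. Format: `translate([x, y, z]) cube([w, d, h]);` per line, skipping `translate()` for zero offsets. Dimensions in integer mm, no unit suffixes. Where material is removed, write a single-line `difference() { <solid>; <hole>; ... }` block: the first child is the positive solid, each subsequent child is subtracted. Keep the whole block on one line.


difference() { translate([169, 312, 0]) cube([3550, 119, 2350]); translate([1155, 312, 0]) cube([876, 119, 2066]); }
translate([169, 5383, 0]) cube([3550, 119, 2350]);
translate([169, 431, 0]) cube([119, 4952, 2350]);
translate([3600, 431, 0]) cube([119, 4952, 2350]);


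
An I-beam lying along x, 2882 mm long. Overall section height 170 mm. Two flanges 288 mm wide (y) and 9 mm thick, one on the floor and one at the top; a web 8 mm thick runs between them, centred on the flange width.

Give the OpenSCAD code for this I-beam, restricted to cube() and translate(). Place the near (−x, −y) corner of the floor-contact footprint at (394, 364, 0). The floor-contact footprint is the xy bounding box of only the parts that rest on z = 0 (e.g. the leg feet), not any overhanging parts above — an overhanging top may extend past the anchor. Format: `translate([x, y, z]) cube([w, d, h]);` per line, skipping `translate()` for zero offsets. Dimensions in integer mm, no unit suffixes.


translate([394, 364, 0]) cube([2882, 288, 9]);
translate([394, 504, 9]) cube([2882, 8, 152]);
translate([394, 364, 161]) cube([2882, 288, 9]);


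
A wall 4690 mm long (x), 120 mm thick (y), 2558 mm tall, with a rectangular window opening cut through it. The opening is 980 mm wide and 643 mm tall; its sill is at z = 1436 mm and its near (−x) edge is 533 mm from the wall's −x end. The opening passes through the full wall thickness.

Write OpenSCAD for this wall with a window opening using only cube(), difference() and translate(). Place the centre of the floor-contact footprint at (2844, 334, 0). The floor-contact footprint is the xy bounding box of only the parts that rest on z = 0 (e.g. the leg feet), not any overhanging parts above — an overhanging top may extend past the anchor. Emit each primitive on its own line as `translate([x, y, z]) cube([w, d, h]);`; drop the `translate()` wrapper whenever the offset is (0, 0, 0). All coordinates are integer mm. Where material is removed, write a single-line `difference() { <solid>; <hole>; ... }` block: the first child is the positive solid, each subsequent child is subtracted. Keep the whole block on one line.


difference() { translate([499, 274, 0]) cube([4690, 120, 2558]); translate([1032, 274, 1436]) cube([980, 120, 643]); }


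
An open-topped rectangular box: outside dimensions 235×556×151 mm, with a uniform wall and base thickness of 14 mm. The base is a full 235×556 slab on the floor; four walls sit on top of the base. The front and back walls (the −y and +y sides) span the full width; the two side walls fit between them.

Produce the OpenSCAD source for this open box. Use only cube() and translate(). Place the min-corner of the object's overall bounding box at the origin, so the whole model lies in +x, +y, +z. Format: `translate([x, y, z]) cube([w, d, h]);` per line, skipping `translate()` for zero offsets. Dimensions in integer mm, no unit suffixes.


cube([235, 556, 14]);
translate([0, 0, 14]) cube([235, 14, 137]);
translate([0, 542, 14]) cube([235, 14, 137]);
translate([0, 14, 14]) cube([14, 528, 137]);
translate([221, 14, 14]) cube([14, 528, 137]);


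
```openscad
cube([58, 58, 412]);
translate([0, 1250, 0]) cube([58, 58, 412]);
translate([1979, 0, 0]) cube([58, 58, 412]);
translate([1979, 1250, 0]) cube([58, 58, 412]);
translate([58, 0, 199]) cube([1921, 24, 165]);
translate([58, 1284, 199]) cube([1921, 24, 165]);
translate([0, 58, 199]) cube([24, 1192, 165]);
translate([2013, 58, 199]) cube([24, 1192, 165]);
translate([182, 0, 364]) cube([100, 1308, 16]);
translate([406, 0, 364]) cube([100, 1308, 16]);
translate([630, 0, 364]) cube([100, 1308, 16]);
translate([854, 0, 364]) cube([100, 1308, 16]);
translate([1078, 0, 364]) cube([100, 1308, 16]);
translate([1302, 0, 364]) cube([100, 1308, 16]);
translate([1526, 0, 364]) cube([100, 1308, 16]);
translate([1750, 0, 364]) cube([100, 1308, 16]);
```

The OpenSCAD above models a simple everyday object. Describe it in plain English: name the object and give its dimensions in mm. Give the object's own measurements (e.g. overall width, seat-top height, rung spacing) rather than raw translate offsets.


A bed frame 2037 mm long (x) by 1308 mm wide (y). Four 58×58 mm corner posts, 412 mm tall, at the corners of the footprint. Four rails of 24 mm thickness and 165 mm height run between adjacent posts with their undersides at z = 199 mm, their outer faces flush with the outside of the frame (the two x-running rails run between the posts' inner faces; the two y-running rails run between the posts' inner faces). 8 slats, each 100 mm wide (x) and 16 mm thick, lie across the top of the two x-running rails, running the full 1308 mm width of the frame in y; along x they sit between the end posts with a 124 mm gap after the −x posts and between neighbouring slats, leaving 129 mm before the +x posts.


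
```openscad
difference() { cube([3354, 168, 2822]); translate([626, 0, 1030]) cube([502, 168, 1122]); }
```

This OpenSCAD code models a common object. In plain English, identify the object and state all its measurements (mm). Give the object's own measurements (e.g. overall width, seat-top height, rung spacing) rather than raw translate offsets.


A wall 3354 mm long (x), 168 mm thick (y), 2822 mm tall, with a rectangular window opening cut through it. The opening is 502 mm wide and 1122 mm tall; its sill is at z = 1030 mm and its near (−x) edge is 626 mm from the wall's −x end. The opening passes through the full wall thickness.


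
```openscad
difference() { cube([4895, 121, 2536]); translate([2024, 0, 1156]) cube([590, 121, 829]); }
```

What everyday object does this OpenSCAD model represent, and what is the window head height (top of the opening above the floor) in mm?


A wall with a window opening. The window head height is 1985 mm.

A wall with a rectangular opening subtracted — a window. Sill at z = 1156, opening 829 mm tall, so the head is at 1156 + 829 = 1985 mm.


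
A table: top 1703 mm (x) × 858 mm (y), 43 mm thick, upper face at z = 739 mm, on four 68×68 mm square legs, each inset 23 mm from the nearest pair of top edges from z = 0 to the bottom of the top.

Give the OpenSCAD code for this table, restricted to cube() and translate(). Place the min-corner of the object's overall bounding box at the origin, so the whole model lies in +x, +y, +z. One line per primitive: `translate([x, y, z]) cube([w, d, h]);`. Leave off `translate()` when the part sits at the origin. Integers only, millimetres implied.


translate([0, 0, 696]) cube([1703, 858, 43]);
translate([23, 23, 0]) cube([68, 68, 696]);
translate([1612, 23, 0]) cube([68, 68, 696]);
translate([23, 767, 0]) cube([68, 68, 696]);
translate([1612, 767, 0]) cube([68, 68, 696]);


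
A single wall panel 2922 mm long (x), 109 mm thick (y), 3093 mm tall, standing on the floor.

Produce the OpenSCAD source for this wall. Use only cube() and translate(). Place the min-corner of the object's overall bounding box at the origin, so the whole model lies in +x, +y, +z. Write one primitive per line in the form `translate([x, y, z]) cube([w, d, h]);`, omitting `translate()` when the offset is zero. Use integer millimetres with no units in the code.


cube([2922, 109, 3093]);
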